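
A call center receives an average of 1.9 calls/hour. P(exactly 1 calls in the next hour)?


Poisson(λ=1.9): P(X=1) = e^(-λ)×λ^k/k!
= e^(-1.9) × 1.9^1 / 1!
≈ 0.1495686192 × 1.9 / 1 ≈ 0.284180

P(X=1) ≈ 0.284180 ≈ 28.42%


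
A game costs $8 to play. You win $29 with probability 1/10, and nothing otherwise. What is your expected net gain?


E[gain] = (29-8)×1/10 + (-8)×9/10
= 21/10 - 36/5 = -51/10

Expected net gain = $-51/10 ≈ $-5.10


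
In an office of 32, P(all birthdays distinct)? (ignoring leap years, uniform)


P(all different) = Π(365-i)/365 for i=0..31
= (365/365)×(364/365)×...×(334/365)
= 0.246652

P ≈ 0.2467 ≈ 24.67%


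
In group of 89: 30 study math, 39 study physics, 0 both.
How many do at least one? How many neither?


|A∪B| = 30+39-0 = 69
Neither = 89-69 = 20

At least one: 69; Neither: 20


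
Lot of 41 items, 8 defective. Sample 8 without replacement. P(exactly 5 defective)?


Hypergeometric: C(8,5)×C(33,3)/C(41,8)
= 56×5456/95548245 = 305536/95548245

P(X=5) = 305536/95548245 ≈ 0.32%


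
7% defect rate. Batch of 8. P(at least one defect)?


P(all good) = (93/100)^8 = 5595818096650401/10000000000000000
P(≥1 defect) = 4404181903349599/10000000000000000

P = 4404181903349599/10000000000000000 ≈ 44.04%


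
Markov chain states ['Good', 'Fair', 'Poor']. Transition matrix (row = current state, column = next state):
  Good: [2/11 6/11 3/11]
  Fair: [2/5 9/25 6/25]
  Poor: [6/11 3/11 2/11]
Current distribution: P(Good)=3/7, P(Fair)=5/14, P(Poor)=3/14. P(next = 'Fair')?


P(next=Fair) = Σᵢ P(now=i)×P(i→Fair)
= 3/7×6/11 + 5/14×9/25 + 3/14×3/11
= 18/77 + 9/70 + 9/154 = 162/385

P = 162/385 ≈ 0.4208


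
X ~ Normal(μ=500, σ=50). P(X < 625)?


z = (625-500)/50 = 2.5
P(Z < 2.5) = 0.9938

P(X < 625) ≈ 0.9938


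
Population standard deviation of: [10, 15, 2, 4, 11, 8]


Mean = 50/6 = 25/3
  (10-25/3)²=25/9
  (15-25/3)²=400/9
  (2-25/3)²=361/9
  (4-25/3)²=169/9
  (11-25/3)²=64/9
  (8-25/3)²=1/9
Σ(x-μ)² = 340/3
σ² = (340/3)/6 = 170/9

σ = √(170/9) ≈ 4.3461


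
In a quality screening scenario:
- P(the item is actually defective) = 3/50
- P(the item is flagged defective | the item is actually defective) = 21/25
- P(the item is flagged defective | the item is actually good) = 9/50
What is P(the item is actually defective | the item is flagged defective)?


Using Bayes' theorem:
P(A|B) = P(B|A)·P(A) / P(B)

P(the item is flagged defective) = 21/25 × 3/50 + 9/50 × 47/50
= 63/1250 + 423/2500 = 549/2500

P(the item is actually defective|the item is flagged defective) = (63/1250) / (549/2500) = 14/61

P(the item is actually defective|the item is flagged defective) = 14/61 ≈ 22.95%


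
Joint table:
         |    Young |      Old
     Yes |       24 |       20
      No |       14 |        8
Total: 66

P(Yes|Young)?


P(Yes|Young) = 24/(24+14) = 24/38 = 12/19

P = 12/19 ≈ 63.16%


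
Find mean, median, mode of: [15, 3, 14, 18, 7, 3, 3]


Sorted: [3, 3, 3, 7, 14, 15, 18]
Mean = 63/7 = 9
Median = 7
Freq: {15: 1, 3: 3, 14: 1, 18: 1, 7: 1}
Mode: [3]

Mean=9, Median=7, Mode=3


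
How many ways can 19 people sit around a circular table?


Circular arrangements of 19 distinct objects: fix one position to break rotational symmetry.
(n-1)! = 18! = 6402373705728000

6402373705728000


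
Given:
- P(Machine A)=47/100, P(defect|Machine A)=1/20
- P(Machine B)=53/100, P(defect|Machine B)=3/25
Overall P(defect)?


P(B) = Σ P(B|Aᵢ)×P(Aᵢ)
  1/20×47/100 = 47/2000
  3/25×53/100 = 159/2500
Sum = 871/10000

P(defect) = 871/10000 ≈ 8.71%


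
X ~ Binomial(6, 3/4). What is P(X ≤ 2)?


P(X ≤ 2) = Σ P(X=i) for i=0..2
P(X=0) = 1/4096
P(X=1) = 9/2048
P(X=2) = 135/4096
Sum = 77/2048

P(X ≤ 2) = 77/2048 ≈ 3.76%


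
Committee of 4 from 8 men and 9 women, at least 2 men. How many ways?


Count by #men:
  2M,2W: C(8,2)×C(9,2)=1008
  3M,1W: C(8,3)×C(9,1)=504
  4M,0W: C(8,4)×C(9,0)=70
Total = 1582

1582


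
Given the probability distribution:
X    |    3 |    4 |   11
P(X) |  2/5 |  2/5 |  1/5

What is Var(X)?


E[X] = 5
E[X²] = 171/5
Var(X) = E[X²] - (E[X])² = 171/5 - 25 = 46/5

Var(X) = 46/5 ≈ 9.2000


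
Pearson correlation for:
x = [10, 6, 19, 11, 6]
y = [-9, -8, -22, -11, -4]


n=5, Σx=52, Σy=-54, Σxy=-701, Σx²=654, Σy²=766
r = (5×(-701) - 52×(-54))/√((5×654 - 52²)(5×766 - (-54)²))
= -697/√(566×914) = -697/√517324 ≈ -697/719.2524 ≈ -0.9691

r ≈ -0.9691


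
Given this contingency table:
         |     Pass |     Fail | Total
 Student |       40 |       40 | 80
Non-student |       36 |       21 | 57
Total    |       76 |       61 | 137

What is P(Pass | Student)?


P(Pass | Student) = 40/(40+40) = 40/80 = 1/2

P(Pass|Student) = 1/2 ≈ 50.00%


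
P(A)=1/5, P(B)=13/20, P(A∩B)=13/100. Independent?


P(A)×P(B) = 13/100
P(A∩B) = 13/100
Equal ✓ → Independent

Yes, independent


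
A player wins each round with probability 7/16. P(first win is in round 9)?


Geometric: P(X=9) = (1-p)^(k-1)×p = (9/16)^8×7/16 = 301327047/68719476736

P(X=9) = 301327047/68719476736 ≈ 0.44%


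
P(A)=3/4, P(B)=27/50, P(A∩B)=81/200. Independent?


P(A)×P(B) = 81/200
P(A∩B) = 81/200
Equal ✓ → Independent

Yes, independent


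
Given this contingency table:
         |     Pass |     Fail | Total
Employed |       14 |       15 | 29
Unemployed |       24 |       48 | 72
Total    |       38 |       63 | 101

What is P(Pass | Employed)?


P(Pass | Employed) = 14/(14+15) = 14/29

P(Pass|Employed) = 14/29 ≈ 48.28%


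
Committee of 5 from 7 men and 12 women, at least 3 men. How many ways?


Count by #men:
  3M,2W: C(7,3)×C(12,2)=2310
  4M,1W: C(7,4)×C(12,1)=420
  5M,0W: C(7,5)×C(12,0)=21
Total = 2751

2751


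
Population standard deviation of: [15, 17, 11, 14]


Mean = 57/4
  (15-57/4)²=9/16
  (17-57/4)²=121/16
  (11-57/4)²=169/16
  (14-57/4)²=1/16
Σ(x-μ)² = 75/4
σ² = (75/4)/4 = 75/16

σ = √(75/16) ≈ 2.1651


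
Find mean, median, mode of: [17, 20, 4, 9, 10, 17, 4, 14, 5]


Sorted: [4, 4, 5, 9, 10, 14, 17, 17, 20]
Mean = 100/9
Median = 10
Freq: {17: 2, 20: 1, 4: 2, 9: 1, 10: 1, 14: 1, 5: 1}
Mode: [4, 17]

Mean=100/9, Median=10, Mode=[4, 17]


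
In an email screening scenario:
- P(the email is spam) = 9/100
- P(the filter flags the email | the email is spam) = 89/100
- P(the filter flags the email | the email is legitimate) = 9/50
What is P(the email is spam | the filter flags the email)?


Using Bayes' theorem:
P(A|B) = P(B|A)·P(A) / P(B)

P(the filter flags the email) = 89/100 × 9/100 + 9/50 × 91/100
= 801/10000 + 819/5000 = 2439/10000

P(the email is spam|the filter flags the email) = (801/10000) / (2439/10000) = 89/271

P(the email is spam|the filter flags the email) = 89/271 ≈ 32.84%


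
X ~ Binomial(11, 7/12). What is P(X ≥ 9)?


P(X ≥ 9) = Σ P(X=i) for i=9..11
P(X=9) = 55486209625/743008370688
P(X=10) = 15536138695/743008370688
P(X=11) = 1977326743/743008370688
Sum = 2703691669/27518828544

P(X ≥ 9) = 2703691669/27518828544 ≈ 9.82%


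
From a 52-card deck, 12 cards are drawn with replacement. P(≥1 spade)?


P(not a spade) = 39/52 = 3/4
P(none in 12 draws) = (3/4)^12 = 531441/16777216
P(≥1 spade) = 1 - 531441/16777216 = 16245775/16777216

P = 16245775/16777216 ≈ 96.83%


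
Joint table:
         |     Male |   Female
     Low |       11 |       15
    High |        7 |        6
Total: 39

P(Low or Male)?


P(Low∨Male) = P(Low) + P(Male) - P(Low∧Male)
= (26 + 18 - 11)/39 = 33/39 = 11/13

P = 11/13 ≈ 84.62%


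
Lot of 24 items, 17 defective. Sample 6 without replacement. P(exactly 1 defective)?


Hypergeometric: C(17,1)×C(7,5)/C(24,6)
= 17×21/134596 = 51/19228

P(X=1) = 51/19228 ≈ 0.27%


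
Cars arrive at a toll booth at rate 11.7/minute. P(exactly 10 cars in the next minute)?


Poisson(λ=11.7): P(X=10) = e^(-λ)×λ^k/k!
= e^(-11.7) × 11.7^10 / 10!
≈ 8.293819161e-06 × 48068283892.4 / 3628800 ≈ 0.109863

P(X=10) ≈ 0.109863 ≈ 10.99%


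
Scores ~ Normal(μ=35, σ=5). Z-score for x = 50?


z = (x - μ)/σ = (50 - 35)/5 = 3.0

z = 3.0


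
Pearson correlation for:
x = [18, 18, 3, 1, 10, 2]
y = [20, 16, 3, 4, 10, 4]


n=6, Σx=52, Σy=57, Σxy=769, Σx²=762, Σy²=797
r = (6×769 - 52×57)/√((6×762 - 52²)(6×797 - 57²))
= 1650/√(1868×1533) = 1650/√2863644 ≈ 1650/1692.2305 ≈ 0.9750

r ≈ 0.9750


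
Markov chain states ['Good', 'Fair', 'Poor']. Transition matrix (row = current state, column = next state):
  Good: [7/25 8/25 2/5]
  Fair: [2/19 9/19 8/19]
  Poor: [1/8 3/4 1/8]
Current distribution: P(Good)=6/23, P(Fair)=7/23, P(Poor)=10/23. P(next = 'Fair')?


P(next=Fair) = Σᵢ P(now=i)×P(i→Fair)
= 6/23×8/25 + 7/23×9/19 + 10/23×3/4
= 48/575 + 63/437 + 15/46 = 12099/21850

P = 12099/21850 ≈ 0.5537


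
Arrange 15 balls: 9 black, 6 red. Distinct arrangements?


15!/(9!×6!) = 5005

5005


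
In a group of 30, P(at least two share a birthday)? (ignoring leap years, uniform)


P(all different) = Π(365-i)/365 for i=0..29
= 0.293684
P(match) = 1 - 0.293684 = 0.706316

P ≈ 0.7063 ≈ 70.63%


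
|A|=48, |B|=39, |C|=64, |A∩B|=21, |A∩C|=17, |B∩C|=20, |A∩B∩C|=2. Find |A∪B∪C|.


|A∪B∪C| = 48+39+64-21-17-20+2 = 95

|A∪B∪C| = 95


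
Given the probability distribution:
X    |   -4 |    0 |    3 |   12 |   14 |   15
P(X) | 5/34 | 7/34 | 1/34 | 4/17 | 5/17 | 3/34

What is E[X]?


E[X] = Σ x·P(X=x)
= (-4)×(5/34) + (0)×(7/34) + (3)×(1/34) + (12)×(4/17) + (14)×(5/17) + (15)×(3/34)
= 132/17

E[X] = 132/17


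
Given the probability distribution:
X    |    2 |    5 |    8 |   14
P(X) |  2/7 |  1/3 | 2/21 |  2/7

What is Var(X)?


E[X] = 7
E[X²] = 501/7
Var(X) = E[X²] - (E[X])² = 501/7 - 49 = 158/7

Var(X) = 158/7 ≈ 22.5714


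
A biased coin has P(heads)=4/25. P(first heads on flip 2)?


Geometric: P(X=2) = (1-p)^(k-1)×p = (21/25)^1×4/25 = 84/625

P(X=2) = 84/625 ≈ 13.44%


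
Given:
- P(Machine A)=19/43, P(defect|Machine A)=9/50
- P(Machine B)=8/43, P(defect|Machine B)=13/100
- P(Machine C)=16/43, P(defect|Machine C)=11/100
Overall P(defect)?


P(B) = Σ P(B|Aᵢ)×P(Aᵢ)
  9/50×19/43 = 171/2150
  13/100×8/43 = 26/1075
  11/100×16/43 = 44/1075
Sum = 311/2150

P(defect) = 311/2150 ≈ 14.47%


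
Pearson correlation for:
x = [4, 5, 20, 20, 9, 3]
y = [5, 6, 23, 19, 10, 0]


n=6, Σx=61, Σy=63, Σxy=980, Σx²=931, Σy²=1051
r = (6×980 - 61×63)/√((6×931 - 61²)(6×1051 - 63²))
= 2037/√(1865×2337) = 2037/√4358505 ≈ 2037/2087.7033 ≈ 0.9757

r ≈ 0.9757


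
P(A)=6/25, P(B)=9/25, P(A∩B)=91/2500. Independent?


P(A)×P(B) = 54/625
P(A∩B) = 91/2500
Not equal → NOT independent

No, not independent


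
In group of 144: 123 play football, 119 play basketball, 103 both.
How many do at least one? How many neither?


|A∪B| = 123+119-103 = 139
Neither = 144-139 = 5

At least one: 139; Neither: 5


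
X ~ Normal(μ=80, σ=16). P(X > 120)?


z = (120-80)/16 = 2.5
P(X > 120) = 1 - P(Z ≤ 2.5) = 1 - 0.9938 = 0.0062

P(X > 120) ≈ 0.0062


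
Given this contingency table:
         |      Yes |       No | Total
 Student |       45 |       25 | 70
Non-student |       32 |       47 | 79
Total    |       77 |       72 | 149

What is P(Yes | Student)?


P(Yes | Student) = 45/(45+25) = 45/70 = 9/14

P(Yes|Student) = 9/14 ≈ 64.29%


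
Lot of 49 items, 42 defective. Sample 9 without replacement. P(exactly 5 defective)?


Hypergeometric: C(42,5)×C(7,4)/C(49,9)
= 850668×35/2054455634 = 7410/511313

P(X=5) = 7410/511313 ≈ 1.45%


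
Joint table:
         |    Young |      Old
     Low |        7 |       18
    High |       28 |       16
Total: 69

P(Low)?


P(Low) = (7+18)/69 = 25/69

P(Low) = 25/69 ≈ 36.23%


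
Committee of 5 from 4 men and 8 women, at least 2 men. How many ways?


Count by #men:
  2M,3W: C(4,2)×C(8,3)=336
  3M,2W: C(4,3)×C(8,2)=112
  4M,1W: C(4,4)×C(8,1)=8
Total = 456

456


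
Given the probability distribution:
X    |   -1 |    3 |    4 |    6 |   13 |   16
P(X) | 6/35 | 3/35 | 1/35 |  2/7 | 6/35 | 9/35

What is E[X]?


E[X] = Σ x·P(X=x)
= (-1)×(6/35) + (3)×(3/35) + (4)×(1/35) + (6)×(2/7) + (13)×(6/35) + (16)×(9/35)
= 289/35

E[X] = 289/35


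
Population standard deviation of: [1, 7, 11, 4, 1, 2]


Mean = 26/6 = 13/3
  (1-13/3)²=100/9
  (7-13/3)²=64/9
  (11-13/3)²=400/9
  (4-13/3)²=1/9
  (1-13/3)²=100/9
  (2-13/3)²=49/9
Σ(x-μ)² = 238/3
σ² = (238/3)/6 = 119/9

σ = √(119/9) ≈ 3.6362


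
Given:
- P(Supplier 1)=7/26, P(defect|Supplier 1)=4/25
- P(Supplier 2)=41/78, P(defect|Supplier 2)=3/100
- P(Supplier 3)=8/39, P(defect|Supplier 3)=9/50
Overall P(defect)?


P(B) = Σ P(B|Aᵢ)×P(Aᵢ)
  4/25×7/26 = 14/325
  3/100×41/78 = 41/2600
  9/50×8/39 = 12/325
Sum = 249/2600

P(defect) = 249/2600 ≈ 9.58%


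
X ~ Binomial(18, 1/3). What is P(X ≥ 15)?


P(X ≥ 15) = Σ P(X=i) for i=15..18
P(X=15) = 2176/129140163
P(X=16) = 68/43046721
P(X=17) = 4/43046721
P(X=18) = 1/387420489
Sum = 7177/387420489

P(X ≥ 15) = 7177/387420489 ≈ 0.00%


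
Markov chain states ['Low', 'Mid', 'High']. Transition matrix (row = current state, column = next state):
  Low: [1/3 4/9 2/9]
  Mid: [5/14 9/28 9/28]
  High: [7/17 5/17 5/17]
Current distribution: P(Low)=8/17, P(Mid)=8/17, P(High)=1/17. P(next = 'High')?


P(next=High) = Σᵢ P(now=i)×P(i→High)
= 8/17×2/9 + 8/17×9/28 + 1/17×5/17
= 16/153 + 18/119 + 5/289 = 4973/18207

P = 4973/18207 ≈ 0.2731


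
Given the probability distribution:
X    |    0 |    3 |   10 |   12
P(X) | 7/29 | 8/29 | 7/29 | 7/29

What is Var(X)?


E[X] = 178/29
E[X²] = 1780/29
Var(X) = E[X²] - (E[X])² = 1780/29 - 31684/841 = 19936/841

Var(X) = 19936/841 ≈ 23.7051


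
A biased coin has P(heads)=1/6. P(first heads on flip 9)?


Geometric: P(X=9) = (1-p)^(k-1)×p = (5/6)^8×1/6 = 390625/10077696

P(X=9) = 390625/10077696 ≈ 3.88%


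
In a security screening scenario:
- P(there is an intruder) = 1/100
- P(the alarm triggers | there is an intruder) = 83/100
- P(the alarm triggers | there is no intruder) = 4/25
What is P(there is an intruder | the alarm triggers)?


Using Bayes' theorem:
P(A|B) = P(B|A)·P(A) / P(B)

P(the alarm triggers) = 83/100 × 1/100 + 4/25 × 99/100
= 83/10000 + 99/625 = 1667/10000

P(there is an intruder|the alarm triggers) = (83/10000) / (1667/10000) = 83/1667

P(there is an intruder|the alarm triggers) = 83/1667 ≈ 4.98%


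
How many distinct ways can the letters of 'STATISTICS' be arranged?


Letters: 10, freq: {'S': 3, 'T': 3, 'A': 1, 'I': 2, 'C': 1}
10!/(3!×3!×1!×2!×1!) = 3628800/72 = 50400

50400


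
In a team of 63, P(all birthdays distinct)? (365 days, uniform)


P(all different) = Π(365-i)/365 for i=0..62
= (365/365)×(364/365)×...×(303/365)
= 0.003396

P ≈ 0.0034 ≈ 0.34%


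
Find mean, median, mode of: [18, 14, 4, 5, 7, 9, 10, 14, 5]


Sorted: [4, 5, 5, 7, 9, 10, 14, 14, 18]
Mean = 86/9
Median = 9
Freq: {18: 1, 14: 2, 4: 1, 5: 2, 7: 1, 9: 1, 10: 1}
Mode: [5, 14]

Mean=86/9, Median=9, Mode=[5, 14]


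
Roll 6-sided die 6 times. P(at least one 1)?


P(no 1)^6 = (5/6)^6 = 15625/46656
P(≥1) = 1 - 15625/46656 = 31031/46656

P = 31031/46656 ≈ 66.51%


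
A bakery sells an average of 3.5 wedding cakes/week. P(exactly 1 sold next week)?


Poisson(λ=3.5): P(X=1) = e^(-λ)×λ^k/k!
= e^(-3.5) × 3.5^1 / 1!
≈ 0.03019738342 × 3.5 / 1 ≈ 0.105691

P(X=1) ≈ 0.105691 ≈ 10.57%


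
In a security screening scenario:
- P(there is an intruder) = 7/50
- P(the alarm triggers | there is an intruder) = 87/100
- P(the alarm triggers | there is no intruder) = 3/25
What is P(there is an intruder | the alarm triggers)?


Using Bayes' theorem:
P(A|B) = P(B|A)·P(A) / P(B)

P(the alarm triggers) = 87/100 × 7/50 + 3/25 × 43/50
= 609/5000 + 129/1250 = 9/40

P(there is an intruder|the alarm triggers) = (609/5000) / (9/40) = 203/375

P(there is an intruder|the alarm triggers) = 203/375 ≈ 54.13%


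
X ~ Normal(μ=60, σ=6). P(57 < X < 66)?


z₁=(57-60)/6=-0.5, z₂=(66-60)/6=1.0
P = Φ(1.0) - Φ(-0.5) = 0.841345 - 0.308538 = 0.532807 ≈ 0.5328

P(57 < X < 66) ≈ 0.5328


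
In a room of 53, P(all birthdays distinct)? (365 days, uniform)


P(all different) = Π(365-i)/365 for i=0..52
= (365/365)×(364/365)×...×(313/365)
= 0.018862

P ≈ 0.0189 ≈ 1.89%


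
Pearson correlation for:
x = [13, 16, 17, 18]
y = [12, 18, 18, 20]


n=4, Σx=64, Σy=68, Σxy=1110, Σx²=1038, Σy²=1192
r = (4×1110 - 64×68)/√((4×1038 - 64²)(4×1192 - 68²))
= 88/√(56×144) = 88/√8064 ≈ 88/89.7998 ≈ 0.9800

r ≈ 0.9800


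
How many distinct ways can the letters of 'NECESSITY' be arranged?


Letters: 9, freq: {'N': 1, 'E': 2, 'C': 1, 'S': 2, 'I': 1, 'T': 1, 'Y': 1}
9!/(1!×2!×1!×2!×1!×1!×1!) = 362880/4 = 90720

90720


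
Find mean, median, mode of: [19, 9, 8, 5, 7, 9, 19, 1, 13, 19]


Sorted: [1, 5, 7, 8, 9, 9, 13, 19, 19, 19]
Mean = 109/10
Median = 9
Freq: {19: 3, 9: 2, 8: 1, 5: 1, 7: 1, 1: 1, 13: 1}
Mode: [19]

Mean=109/10, Median=9, Mode=19


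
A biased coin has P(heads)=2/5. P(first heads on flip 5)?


Geometric: P(X=5) = (1-p)^(k-1)×p = (3/5)^4×2/5 = 162/3125

P(X=5) = 162/3125 ≈ 5.18%


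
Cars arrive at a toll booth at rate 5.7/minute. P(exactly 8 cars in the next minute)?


Poisson(λ=5.7): P(X=8) = e^(-λ)×λ^k/k!
= e^(-5.7) × 5.7^8 / 8!
≈ 0.003345965457 × 1114291.57112 / 40320 ≈ 0.092470

P(X=8) ≈ 0.092470 ≈ 9.25%


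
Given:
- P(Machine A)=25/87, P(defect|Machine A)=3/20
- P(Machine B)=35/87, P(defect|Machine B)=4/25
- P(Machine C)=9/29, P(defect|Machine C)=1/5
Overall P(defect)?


P(B) = Σ P(B|Aᵢ)×P(Aᵢ)
  3/20×25/87 = 5/116
  4/25×35/87 = 28/435
  1/5×9/29 = 9/145
Sum = 59/348

P(defect) = 59/348 ≈ 16.95%


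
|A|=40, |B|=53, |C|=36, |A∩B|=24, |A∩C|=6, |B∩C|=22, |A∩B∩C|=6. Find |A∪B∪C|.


|A∪B∪C| = 40+53+36-24-6-22+6 = 83

|A∪B∪C| = 83


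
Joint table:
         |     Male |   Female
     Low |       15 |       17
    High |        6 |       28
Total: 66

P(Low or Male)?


P(Low∨Male) = P(Low) + P(Male) - P(Low∧Male)
= (32 + 21 - 15)/66 = 38/66 = 19/33

P = 19/33 ≈ 57.58%


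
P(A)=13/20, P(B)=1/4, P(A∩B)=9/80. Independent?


P(A)×P(B) = 13/80
P(A∩B) = 9/80
Not equal → NOT independent

No, not independent


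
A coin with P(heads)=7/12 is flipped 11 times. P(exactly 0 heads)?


Binomial: P(X=0) = C(11,0)×p^0×(1-p)^11
= 1 × 1 × 48828125/743008370688 = 48828125/743008370688

P(X=0) = 48828125/743008370688 ≈ 0.01%


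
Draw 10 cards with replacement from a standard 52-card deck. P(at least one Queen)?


P(not a Queen) = 48/52 = 12/13
P(none in 10 draws) = (12/13)^10 = 61917364224/137858491849
P(≥1 Queen) = 1 - 61917364224/137858491849 = 75941127625/137858491849

P = 75941127625/137858491849 ≈ 55.09%


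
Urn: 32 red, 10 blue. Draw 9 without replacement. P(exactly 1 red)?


Hypergeometric: C(32,1)×C(10,8)/C(42,9)
= 32×45/445891810 = 144/44589181

P(X=1) = 144/44589181 ≈ 0.00%


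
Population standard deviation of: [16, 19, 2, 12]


Mean = 49/4
  (16-49/4)²=225/16
  (19-49/4)²=729/16
  (2-49/4)²=1681/16
  (12-49/4)²=1/16
Σ(x-μ)² = 659/4
σ² = (659/4)/4 = 659/16

σ = √(659/16) ≈ 6.4177


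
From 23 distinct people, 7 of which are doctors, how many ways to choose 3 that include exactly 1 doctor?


Choose 1 of the 7 doctors and 2 of the other 16 people:
C(7,1)×C(16,2) = 7×120 = 840

840


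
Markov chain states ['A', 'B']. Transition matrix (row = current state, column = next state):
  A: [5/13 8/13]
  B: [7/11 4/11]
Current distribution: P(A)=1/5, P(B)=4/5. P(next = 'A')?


P(next=A) = Σᵢ P(now=i)×P(i→A)
= 1/5×5/13 + 4/5×7/11
= 1/13 + 28/55 = 419/715

P = 419/715 ≈ 0.5860


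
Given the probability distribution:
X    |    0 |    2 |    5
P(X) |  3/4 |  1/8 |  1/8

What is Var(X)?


E[X] = 7/8
E[X²] = 29/8
Var(X) = E[X²] - (E[X])² = 29/8 - 49/64 = 183/64

Var(X) = 183/64 ≈ 2.8594


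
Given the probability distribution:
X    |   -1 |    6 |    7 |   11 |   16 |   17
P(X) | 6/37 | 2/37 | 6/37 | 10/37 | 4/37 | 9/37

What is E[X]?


E[X] = Σ x·P(X=x)
= (-1)×(6/37) + (6)×(2/37) + (7)×(6/37) + (11)×(10/37) + (16)×(4/37) + (17)×(9/37)
= 375/37

E[X] = 375/37


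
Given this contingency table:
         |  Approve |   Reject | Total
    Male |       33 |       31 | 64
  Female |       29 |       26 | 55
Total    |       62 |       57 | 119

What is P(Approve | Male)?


P(Approve | Male) = 33/(33+31) = 33/64

P(Approve|Male) = 33/64 ≈ 51.56%


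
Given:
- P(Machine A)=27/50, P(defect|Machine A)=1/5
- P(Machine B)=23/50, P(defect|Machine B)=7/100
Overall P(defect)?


P(B) = Σ P(B|Aᵢ)×P(Aᵢ)
  1/5×27/50 = 27/250
  7/100×23/50 = 161/5000
Sum = 701/5000

P(defect) = 701/5000 ≈ 14.02%


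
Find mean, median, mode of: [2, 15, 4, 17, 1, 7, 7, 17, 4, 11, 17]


Sorted: [1, 2, 4, 4, 7, 7, 11, 15, 17, 17, 17]
Mean = 102/11
Median = 7
Freq: {2: 1, 15: 1, 4: 2, 17: 3, 1: 1, 7: 2, 11: 1}
Mode: [17]

Mean=102/11, Median=7, Mode=17


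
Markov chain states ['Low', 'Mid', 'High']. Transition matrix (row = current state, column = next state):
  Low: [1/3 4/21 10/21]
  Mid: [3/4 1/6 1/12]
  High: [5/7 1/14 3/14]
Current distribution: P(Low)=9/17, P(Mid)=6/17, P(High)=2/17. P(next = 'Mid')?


P(next=Mid) = Σᵢ P(now=i)×P(i→Mid)
= 9/17×4/21 + 6/17×1/6 + 2/17×1/14
= 12/119 + 1/17 + 1/119 = 20/119

P = 20/119 ≈ 0.1681


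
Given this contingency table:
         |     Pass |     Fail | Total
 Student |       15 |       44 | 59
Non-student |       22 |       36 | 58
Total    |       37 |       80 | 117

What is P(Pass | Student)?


P(Pass | Student) = 15/(15+44) = 15/59

P(Pass|Student) = 15/59 ≈ 25.42%


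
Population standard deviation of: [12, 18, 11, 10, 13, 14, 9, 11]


Mean = 98/8 = 49/4
  (12-49/4)²=1/16
  (18-49/4)²=529/16
  (11-49/4)²=25/16
  (10-49/4)²=81/16
  (13-49/4)²=9/16
  (14-49/4)²=49/16
  (9-49/4)²=169/16
  (11-49/4)²=25/16
Σ(x-μ)² = 111/2
σ² = (111/2)/8 = 111/16

σ = √(111/16) ≈ 2.6339


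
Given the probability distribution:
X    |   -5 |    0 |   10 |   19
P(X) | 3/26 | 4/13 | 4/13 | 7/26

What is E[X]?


E[X] = Σ x·P(X=x)
= (-5)×(3/26) + (0)×(4/13) + (10)×(4/13) + (19)×(7/26)
= 99/13

E[X] = 99/13


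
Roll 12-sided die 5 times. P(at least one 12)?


P(no 12)^5 = (11/12)^5 = 161051/248832
P(≥1) = 1 - 161051/248832 = 87781/248832

P = 87781/248832 ≈ 35.28%


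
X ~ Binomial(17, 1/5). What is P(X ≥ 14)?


P(X ≥ 14) = Σ P(X=i) for i=14..17
P(X=14) = 8704/152587890625
P(X=15) = 2176/762939453125
P(X=16) = 68/762939453125
P(X=17) = 1/762939453125
Sum = 9153/152587890625

P(X ≥ 14) = 9153/152587890625 ≈ 0.00%


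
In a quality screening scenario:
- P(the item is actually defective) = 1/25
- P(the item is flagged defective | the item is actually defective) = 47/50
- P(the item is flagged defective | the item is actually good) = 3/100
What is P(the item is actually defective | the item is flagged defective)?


Using Bayes' theorem:
P(A|B) = P(B|A)·P(A) / P(B)

P(the item is flagged defective) = 47/50 × 1/25 + 3/100 × 24/25
= 47/1250 + 18/625 = 83/1250

P(the item is actually defective|the item is flagged defective) = (47/1250) / (83/1250) = 47/83

P(the item is actually defective|the item is flagged defective) = 47/83 ≈ 56.63%


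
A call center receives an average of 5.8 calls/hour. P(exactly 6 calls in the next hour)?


Poisson(λ=5.8): P(X=6) = e^(-λ)×λ^k/k!
= e^(-5.8) × 5.8^6 / 6!
≈ 0.003027554745 × 38068.692544 / 720 ≈ 0.160076

P(X=6) ≈ 0.160076 ≈ 16.01%


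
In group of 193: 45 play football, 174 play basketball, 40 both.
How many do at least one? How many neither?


|A∪B| = 45+174-40 = 179
Neither = 193-179 = 14

At least one: 179; Neither: 14


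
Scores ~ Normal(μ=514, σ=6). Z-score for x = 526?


z = (x - μ)/σ = (526 - 514)/6 = 2.0

z = 2.0


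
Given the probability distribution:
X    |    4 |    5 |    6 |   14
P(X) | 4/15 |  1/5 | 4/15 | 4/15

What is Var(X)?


E[X] = 37/5
E[X²] = 1067/15
Var(X) = E[X²] - (E[X])² = 1067/15 - 1369/25 = 1228/75

Var(X) = 1228/75 ≈ 16.3733


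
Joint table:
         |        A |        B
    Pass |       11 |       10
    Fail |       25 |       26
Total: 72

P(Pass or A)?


P(Pass∨A) = P(Pass) + P(A) - P(Pass∧A)
= (21 + 36 - 11)/72 = 46/72 = 23/36

P = 23/36 ≈ 63.89%


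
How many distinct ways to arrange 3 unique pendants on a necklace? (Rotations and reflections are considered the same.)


Free circular arrangements: rotations and reflections both identified.
(n-1)!/2 = 2!/2 = 2/2 = 1

1


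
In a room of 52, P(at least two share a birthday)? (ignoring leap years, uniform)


P(all different) = Π(365-i)/365 for i=0..51
= 0.021995
P(match) = 1 - 0.021995 = 0.978005

P ≈ 0.9780 ≈ 97.80%


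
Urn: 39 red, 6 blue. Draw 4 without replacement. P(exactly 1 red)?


Hypergeometric: C(39,1)×C(6,3)/C(45,4)
= 39×20/148995 = 52/9933

P(X=1) = 52/9933 ≈ 0.52%


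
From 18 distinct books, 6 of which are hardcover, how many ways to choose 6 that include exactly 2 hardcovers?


Choose 2 of the 6 hardcovers and 4 of the other 12 books:
C(6,2)×C(12,4) = 15×495 = 7425

7425


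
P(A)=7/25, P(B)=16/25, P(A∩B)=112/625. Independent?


P(A)×P(B) = 112/625
P(A∩B) = 112/625
Equal ✓ → Independent

Yes, independent


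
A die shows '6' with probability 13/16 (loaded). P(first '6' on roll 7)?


Geometric: P(X=7) = (1-p)^(k-1)×p = (3/16)^6×13/16 = 9477/268435456

P(X=7) = 9477/268435456 ≈ 0.00%


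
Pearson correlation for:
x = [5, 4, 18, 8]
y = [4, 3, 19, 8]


n=4, Σx=35, Σy=34, Σxy=438, Σx²=429, Σy²=450
r = (4×438 - 35×34)/√((4×429 - 35²)(4×450 - 34²))
= 562/√(491×644) = 562/√316204 ≈ 562/562.3202 ≈ 0.9994

r ≈ 0.9994


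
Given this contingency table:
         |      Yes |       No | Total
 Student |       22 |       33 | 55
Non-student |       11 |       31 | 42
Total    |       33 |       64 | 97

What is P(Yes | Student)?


P(Yes | Student) = 22/(22+33) = 22/55 = 2/5

P(Yes|Student) = 2/5 ≈ 40.00%


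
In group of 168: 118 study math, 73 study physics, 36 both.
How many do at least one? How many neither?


|A∪B| = 118+73-36 = 155
Neither = 168-155 = 13

At least one: 155; Neither: 13


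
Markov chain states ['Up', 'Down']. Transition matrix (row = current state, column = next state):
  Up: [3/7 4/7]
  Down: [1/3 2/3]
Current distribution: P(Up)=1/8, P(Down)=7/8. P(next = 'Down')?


P(next=Down) = Σᵢ P(now=i)×P(i→Down)
= 1/8×4/7 + 7/8×2/3
= 1/14 + 7/12 = 55/84

P = 55/84 ≈ 0.6548


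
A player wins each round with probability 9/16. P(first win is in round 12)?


Geometric: P(X=12) = (1-p)^(k-1)×p = (7/16)^11×9/16 = 17795940687/281474976710656

P(X=12) = 17795940687/281474976710656 ≈ 0.01%


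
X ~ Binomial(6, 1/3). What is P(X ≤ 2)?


P(X ≤ 2) = Σ P(X=i) for i=0..2
P(X=0) = 64/729
P(X=1) = 64/243
P(X=2) = 80/243
Sum = 496/729

P(X ≤ 2) = 496/729 ≈ 68.04%


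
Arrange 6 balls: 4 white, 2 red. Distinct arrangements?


6!/(4!×2!) = 15

15


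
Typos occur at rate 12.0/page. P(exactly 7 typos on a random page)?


Poisson(λ=12.0): P(X=7) = e^(-λ)×λ^k/k!
= e^(-12.0) × 12.0^7 / 7!
≈ 6.144212353e-06 × 35831808 / 5040 ≈ 0.043682

P(X=7) ≈ 0.043682 ≈ 4.37%


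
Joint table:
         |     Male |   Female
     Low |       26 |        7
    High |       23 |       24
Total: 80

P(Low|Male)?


P(Low|Male) = 26/(26+23) = 26/49

P = 26/49 ≈ 53.06%


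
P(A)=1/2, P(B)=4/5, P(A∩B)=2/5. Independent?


P(A)×P(B) = 2/5
P(A∩B) = 2/5
Equal ✓ → Independent

Yes, independent


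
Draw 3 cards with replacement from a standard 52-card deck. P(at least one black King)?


P(not a black King) = 50/52 = 25/26
P(none in 3 draws) = (25/26)^3 = 15625/17576
P(≥1 black King) = 1 - 15625/17576 = 1951/17576

P = 1951/17576 ≈ 11.10%


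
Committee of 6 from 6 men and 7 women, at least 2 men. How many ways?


Count by #men:
  2M,4W: C(6,2)×C(7,4)=525
  3M,3W: C(6,3)×C(7,3)=700
  4M,2W: C(6,4)×C(7,2)=315
  5M,1W: C(6,5)×C(7,1)=42
  6M,0W: C(6,6)×C(7,0)=1
Total = 1583

1583


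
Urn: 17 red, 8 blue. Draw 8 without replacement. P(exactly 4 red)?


Hypergeometric: C(17,4)×C(8,4)/C(25,8)
= 2380×70/1081575 = 6664/43263

P(X=4) = 6664/43263 ≈ 15.40%


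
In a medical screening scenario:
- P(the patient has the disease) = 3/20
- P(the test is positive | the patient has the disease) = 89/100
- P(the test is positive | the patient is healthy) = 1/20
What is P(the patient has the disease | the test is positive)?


Using Bayes' theorem:
P(A|B) = P(B|A)·P(A) / P(B)

P(the test is positive) = 89/100 × 3/20 + 1/20 × 17/20
= 267/2000 + 17/400 = 22/125

P(the patient has the disease|the test is positive) = (267/2000) / (22/125) = 267/352

P(the patient has the disease|the test is positive) = 267/352 ≈ 75.85%


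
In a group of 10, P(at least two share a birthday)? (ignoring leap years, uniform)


P(all different) = Π(365-i)/365 for i=0..9
= 0.883052
P(match) = 1 - 0.883052 = 0.116948

P ≈ 0.1169 ≈ 11.69%


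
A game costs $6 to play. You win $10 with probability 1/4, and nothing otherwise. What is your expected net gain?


E[gain] = (10-6)×1/4 + (-6)×3/4
= 1 - 9/2 = -7/2

Expected net gain = $-7/2 ≈ $-3.50


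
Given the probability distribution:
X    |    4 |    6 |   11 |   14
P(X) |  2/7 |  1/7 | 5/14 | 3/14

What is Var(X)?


E[X] = 125/14
E[X²] = 1329/14
Var(X) = E[X²] - (E[X])² = 1329/14 - 15625/196 = 2981/196

Var(X) = 2981/196 ≈ 15.2092


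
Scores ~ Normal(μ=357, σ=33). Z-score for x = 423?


z = (x - μ)/σ = (423 - 357)/33 = 2.0

z = 2.0


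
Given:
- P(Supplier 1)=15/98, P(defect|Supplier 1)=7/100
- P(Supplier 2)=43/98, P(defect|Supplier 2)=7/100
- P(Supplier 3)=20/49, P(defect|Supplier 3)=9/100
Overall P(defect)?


P(B) = Σ P(B|Aᵢ)×P(Aᵢ)
  7/100×15/98 = 3/280
  7/100×43/98 = 43/1400
  9/100×20/49 = 9/245
Sum = 383/4900

P(defect) = 383/4900 ≈ 7.82%


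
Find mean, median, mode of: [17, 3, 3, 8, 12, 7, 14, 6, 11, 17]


Sorted: [3, 3, 6, 7, 8, 11, 12, 14, 17, 17]
Mean = 98/10 = 49/5
Median = 19/2
Freq: {17: 2, 3: 2, 8: 1, 12: 1, 7: 1, 14: 1, 6: 1, 11: 1}
Mode: [3, 17]

Mean=49/5, Median=19/2, Mode=[3, 17]


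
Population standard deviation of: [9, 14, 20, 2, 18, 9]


Mean = 72/6 = 12
  (9-12)²=9
  (14-12)²=4
  (20-12)²=64
  (2-12)²=100
  (18-12)²=36
  (9-12)²=9
Σ(x-μ)² = 222
σ² = 222/6 = 37

σ = √(37) ≈ 6.0828


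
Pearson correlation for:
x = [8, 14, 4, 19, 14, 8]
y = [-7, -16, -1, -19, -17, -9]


n=6, Σx=67, Σy=-69, Σxy=-955, Σx²=897, Σy²=1037
r = (6×(-955) - 67×(-69))/√((6×897 - 67²)(6×1037 - (-69)²))
= -1107/√(893×1461) = -1107/√1304673 ≈ -1107/1142.2228 ≈ -0.9692

r ≈ -0.9692


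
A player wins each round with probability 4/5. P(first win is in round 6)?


Geometric: P(X=6) = (1-p)^(k-1)×p = (1/5)^5×4/5 = 4/15625

P(X=6) = 4/15625 ≈ 0.03%


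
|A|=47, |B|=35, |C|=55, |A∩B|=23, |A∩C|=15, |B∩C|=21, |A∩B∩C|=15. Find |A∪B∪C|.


|A∪B∪C| = 47+35+55-23-15-21+15 = 93

|A∪B∪C| = 93


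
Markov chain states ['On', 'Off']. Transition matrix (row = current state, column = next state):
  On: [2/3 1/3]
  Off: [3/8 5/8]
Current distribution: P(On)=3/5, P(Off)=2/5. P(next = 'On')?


P(next=On) = Σᵢ P(now=i)×P(i→On)
= 3/5×2/3 + 2/5×3/8
= 2/5 + 3/20 = 11/20

P = 11/20 ≈ 0.5500


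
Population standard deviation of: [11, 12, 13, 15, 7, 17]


Mean = 75/6 = 25/2
  (11-25/2)²=9/4
  (12-25/2)²=1/4
  (13-25/2)²=1/4
  (15-25/2)²=25/4
  (7-25/2)²=121/4
  (17-25/2)²=81/4
Σ(x-μ)² = 119/2
σ² = (119/2)/6 = 119/12

σ = √(119/12) ≈ 3.1491


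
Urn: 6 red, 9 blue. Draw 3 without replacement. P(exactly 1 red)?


Hypergeometric: C(6,1)×C(9,2)/C(15,3)
= 6×36/455 = 216/455

P(X=1) = 216/455 ≈ 47.47%


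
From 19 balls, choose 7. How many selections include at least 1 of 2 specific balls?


Complement: C(19,7) - C(17,7) = 50388 - 19448 = 30940

30940


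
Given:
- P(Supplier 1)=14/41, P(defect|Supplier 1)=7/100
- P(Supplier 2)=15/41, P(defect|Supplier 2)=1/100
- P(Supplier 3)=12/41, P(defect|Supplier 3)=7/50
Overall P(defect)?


P(B) = Σ P(B|Aᵢ)×P(Aᵢ)
  7/100×14/41 = 49/2050
  1/100×15/41 = 3/820
  7/50×12/41 = 42/1025
Sum = 281/4100

P(defect) = 281/4100 ≈ 6.85%


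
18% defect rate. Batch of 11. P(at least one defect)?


P(all good) = (41/50)^11 = 550329031716248441/4882812500000000000
P(≥1 defect) = 4332483468283751559/4882812500000000000

P = 4332483468283751559/4882812500000000000 ≈ 88.73%


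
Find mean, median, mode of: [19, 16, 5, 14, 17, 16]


Sorted: [5, 14, 16, 16, 17, 19]
Mean = 87/6 = 29/2
Median = 16
Freq: {19: 1, 16: 2, 5: 1, 14: 1, 17: 1}
Mode: [16]

Mean=29/2, Median=16, Mode=16


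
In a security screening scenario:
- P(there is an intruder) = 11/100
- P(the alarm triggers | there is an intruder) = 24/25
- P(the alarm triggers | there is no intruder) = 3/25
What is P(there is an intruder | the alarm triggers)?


Using Bayes' theorem:
P(A|B) = P(B|A)·P(A) / P(B)

P(the alarm triggers) = 24/25 × 11/100 + 3/25 × 89/100
= 66/625 + 267/2500 = 531/2500

P(there is an intruder|the alarm triggers) = (66/625) / (531/2500) = 88/177

P(there is an intruder|the alarm triggers) = 88/177 ≈ 49.72%


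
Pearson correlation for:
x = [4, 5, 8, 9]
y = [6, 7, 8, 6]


n=4, Σx=26, Σy=27, Σxy=177, Σx²=186, Σy²=185
r = (4×177 - 26×27)/√((4×186 - 26²)(4×185 - 27²))
= 6/√(68×11) = 6/√748 ≈ 6/27.3496 ≈ 0.2194

r ≈ 0.2194


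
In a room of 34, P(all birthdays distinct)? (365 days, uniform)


P(all different) = Π(365-i)/365 for i=0..33
= (365/365)×(364/365)×...×(332/365)
= 0.204683

P ≈ 0.2047 ≈ 20.47%


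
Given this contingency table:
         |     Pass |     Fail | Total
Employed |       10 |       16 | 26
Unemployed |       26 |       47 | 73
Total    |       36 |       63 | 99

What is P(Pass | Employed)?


P(Pass | Employed) = 10/(10+16) = 10/26 = 5/13

P(Pass|Employed) = 5/13 ≈ 38.46%


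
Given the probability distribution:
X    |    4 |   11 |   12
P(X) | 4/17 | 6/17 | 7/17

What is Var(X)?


E[X] = 166/17
E[X²] = 1798/17
Var(X) = E[X²] - (E[X])² = 1798/17 - 27556/289 = 3010/289

Var(X) = 3010/289 ≈ 10.4152


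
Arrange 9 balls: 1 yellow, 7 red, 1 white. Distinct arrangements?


9!/(1!×7!×1!) = 72

72


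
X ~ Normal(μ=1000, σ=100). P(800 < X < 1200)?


z₁=(800-1000)/100=-2.0, z₂=(1200-1000)/100=2.0
P = Φ(2.0) - Φ(-2.0) = 0.977250 - 0.022750 = 0.954500 ≈ 0.9545

P(800 < X < 1200) ≈ 0.9545


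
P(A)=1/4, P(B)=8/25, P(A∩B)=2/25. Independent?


P(A)×P(B) = 2/25
P(A∩B) = 2/25
Equal ✓ → Independent

Yes, independent


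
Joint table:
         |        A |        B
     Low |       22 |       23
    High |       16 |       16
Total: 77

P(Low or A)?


P(Low∨A) = P(Low) + P(A) - P(Low∧A)
= (45 + 38 - 22)/77 = 61/77

P = 61/77 ≈ 79.22%


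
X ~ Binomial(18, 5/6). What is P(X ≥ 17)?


P(X ≥ 17) = Σ P(X=i) for i=17..18
P(X=17) = 762939453125/5642219814912
P(X=18) = 3814697265625/101559956668416
Sum = 17547607421875/101559956668416

P(X ≥ 17) = 17547607421875/101559956668416 ≈ 17.28%


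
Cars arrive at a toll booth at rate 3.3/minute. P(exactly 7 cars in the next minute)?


Poisson(λ=3.3): P(X=7) = e^(-λ)×λ^k/k!
= e^(-3.3) × 3.3^7 / 7!
≈ 0.0368831674 × 4261.8442977 / 5040 ≈ 0.031189

P(X=7) ≈ 0.031189 ≈ 3.12%


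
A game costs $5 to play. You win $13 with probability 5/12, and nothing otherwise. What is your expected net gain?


E[gain] = (13-5)×5/12 + (-5)×7/12
= 10/3 - 35/12 = 5/12

Expected net gain = $5/12 ≈ $0.42


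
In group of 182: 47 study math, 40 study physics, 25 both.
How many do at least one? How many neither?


|A∪B| = 47+40-25 = 62
Neither = 182-62 = 120

At least one: 62; Neither: 120


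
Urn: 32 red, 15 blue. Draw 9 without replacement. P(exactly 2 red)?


Hypergeometric: C(32,2)×C(15,7)/C(47,9)
= 496×6435/1362649145 = 4464/1905803

P(X=2) = 4464/1905803 ≈ 0.23%


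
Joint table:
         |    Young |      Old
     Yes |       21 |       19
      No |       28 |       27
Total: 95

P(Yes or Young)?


P(Yes∨Young) = P(Yes) + P(Young) - P(Yes∧Young)
= (40 + 49 - 21)/95 = 68/95

P = 68/95 ≈ 71.58%


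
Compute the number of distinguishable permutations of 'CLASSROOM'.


Letters: 9, freq: {'C': 1, 'L': 1, 'A': 1, 'S': 2, 'R': 1, 'O': 2, 'M': 1}
9!/(1!×1!×1!×2!×1!×2!×1!) = 362880/4 = 90720

90720


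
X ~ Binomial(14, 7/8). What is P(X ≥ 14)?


P(X ≥ 14) = Σ P(X=i) for i=14..14
P(X=14) = 678223072849/4398046511104
Sum = 678223072849/4398046511104

P(X ≥ 14) = 678223072849/4398046511104 ≈ 15.42%


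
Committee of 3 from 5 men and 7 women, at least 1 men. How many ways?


Count by #men:
  1M,2W: C(5,1)×C(7,2)=105
  2M,1W: C(5,2)×C(7,1)=70
  3M,0W: C(5,3)×C(7,0)=10
Total = 185

185


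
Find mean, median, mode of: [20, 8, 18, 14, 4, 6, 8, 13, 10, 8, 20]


Sorted: [4, 6, 8, 8, 8, 10, 13, 14, 18, 20, 20]
Mean = 129/11
Median = 10
Freq: {20: 2, 8: 3, 18: 1, 14: 1, 4: 1, 6: 1, 13: 1, 10: 1}
Mode: [8]

Mean=129/11, Median=10, Mode=8


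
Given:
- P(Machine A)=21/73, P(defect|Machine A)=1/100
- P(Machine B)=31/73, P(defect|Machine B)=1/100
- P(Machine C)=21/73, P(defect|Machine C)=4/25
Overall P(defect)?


P(B) = Σ P(B|Aᵢ)×P(Aᵢ)
  1/100×21/73 = 21/7300
  1/100×31/73 = 31/7300
  4/25×21/73 = 84/1825
Sum = 97/1825

P(defect) = 97/1825 ≈ 5.32%


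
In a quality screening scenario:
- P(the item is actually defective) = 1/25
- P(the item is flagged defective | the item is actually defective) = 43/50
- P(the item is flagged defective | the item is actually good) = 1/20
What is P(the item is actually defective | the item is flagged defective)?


Using Bayes' theorem:
P(A|B) = P(B|A)·P(A) / P(B)

P(the item is flagged defective) = 43/50 × 1/25 + 1/20 × 24/25
= 43/1250 + 6/125 = 103/1250

P(the item is actually defective|the item is flagged defective) = (43/1250) / (103/1250) = 43/103

P(the item is actually defective|the item is flagged defective) = 43/103 ≈ 41.75%


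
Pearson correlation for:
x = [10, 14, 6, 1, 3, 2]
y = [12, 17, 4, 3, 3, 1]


n=6, Σx=36, Σy=40, Σxy=396, Σx²=346, Σy²=468
r = (6×396 - 36×40)/√((6×346 - 36²)(6×468 - 40²))
= 936/√(780×1208) = 936/√942240 ≈ 936/970.6905 ≈ 0.9643

r ≈ 0.9643


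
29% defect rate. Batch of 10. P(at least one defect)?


P(all good) = (71/100)^10 = 3255243551009881201/100000000000000000000
P(≥1 defect) = 96744756448990118799/100000000000000000000

P = 96744756448990118799/100000000000000000000 ≈ 96.74%


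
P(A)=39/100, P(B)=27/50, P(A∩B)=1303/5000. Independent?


P(A)×P(B) = 1053/5000
P(A∩B) = 1303/5000
Not equal → NOT independent

No, not independent


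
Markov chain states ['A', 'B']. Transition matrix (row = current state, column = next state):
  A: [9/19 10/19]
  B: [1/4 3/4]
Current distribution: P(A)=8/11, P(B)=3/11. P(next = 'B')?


P(next=B) = Σᵢ P(now=i)×P(i→B)
= 8/11×10/19 + 3/11×3/4
= 80/209 + 9/44 = 491/836

P = 491/836 ≈ 0.5873


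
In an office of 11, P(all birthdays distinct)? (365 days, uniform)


P(all different) = Π(365-i)/365 for i=0..10
= (365/365)×(364/365)×...×(355/365)
= 0.858859

P ≈ 0.8589 ≈ 85.89%
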